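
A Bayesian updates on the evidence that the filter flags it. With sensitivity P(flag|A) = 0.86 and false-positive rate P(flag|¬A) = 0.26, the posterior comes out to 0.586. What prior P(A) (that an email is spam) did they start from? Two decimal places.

P(A) = 0.30

Bayes' rule in odds form gives O(A|E) = O(A)·[P(E|A)/P(E|¬A)], hence O(A) = O(A|E)/LR.
Posterior odds = 0.586/(1−0.586) = 1.4155. LR = 0.86/0.26 = 3.3077.
Prior odds = 1.4155/3.3077 = 0.4279, so P(A) = 0.4279/(1+0.4279) ≈ 0.30.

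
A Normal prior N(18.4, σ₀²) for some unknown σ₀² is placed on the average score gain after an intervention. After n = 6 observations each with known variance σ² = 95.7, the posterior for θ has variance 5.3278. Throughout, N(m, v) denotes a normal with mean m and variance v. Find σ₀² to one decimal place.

Posterior precision equals prior precision plus data precision: 1/σ_n² = 1/σ₀² + n/σ².
So 1/σ₀² = 1/5.3278 − 6/95.7 = 0.187695 − 0.062696 = 0.124999.
Hence σ₀² = 1/0.124999 ≈ 8.0.

σ₀² = 8.0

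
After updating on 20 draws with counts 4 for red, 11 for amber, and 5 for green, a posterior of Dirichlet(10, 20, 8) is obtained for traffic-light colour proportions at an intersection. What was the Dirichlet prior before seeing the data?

For a Dirichlet(α) prior with multinomial counts c, the posterior is Dirichlet(α + c) componentwise.
Subtract each count from the matching posterior parameter: 10−4=6, 20−11=9, 8−5=3.

Dirichlet(6, 9, 3)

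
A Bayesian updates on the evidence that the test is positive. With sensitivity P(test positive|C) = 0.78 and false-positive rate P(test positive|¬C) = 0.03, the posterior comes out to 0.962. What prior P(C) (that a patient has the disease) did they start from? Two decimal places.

Bayes' rule in odds form gives O(C|E) = O(C)·[P(E|C)/P(E|¬C)], hence O(C) = O(C|E)/LR.
Posterior odds = 0.962/(1−0.962) = 25.3158. LR = 0.78/0.03 = 26.0000.
Prior odds = 25.3158/26.0000 = 0.9737, so P(C) = 0.9737/(1+0.9737) ≈ 0.49.

P(C) = 0.49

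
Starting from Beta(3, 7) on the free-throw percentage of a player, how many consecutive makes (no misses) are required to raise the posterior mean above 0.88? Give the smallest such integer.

k = 49

After k makes and 0 misses the posterior is Beta(3+k, 7), with mean (3+k)/(3+7+k).
Set (3+k)/(10+k) > 0.88 and solve: k > (0.88·10 − 3)/(1 − 0.88) = 48.333.
The smallest integer exceeding 48.333 is 49.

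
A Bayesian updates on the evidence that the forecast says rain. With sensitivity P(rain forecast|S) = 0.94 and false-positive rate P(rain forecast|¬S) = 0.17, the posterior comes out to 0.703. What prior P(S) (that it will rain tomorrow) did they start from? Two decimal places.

In odds form, posterior odds = prior odds × likelihood ratio, so prior odds = posterior odds ÷ LR.
Posterior odds = 0.703/(1−0.703) = 2.3670. LR = 0.94/0.17 = 5.5294.
Prior odds = 2.3670/5.5294 = 0.4281, so P(S) = 0.4281/(1+0.4281) ≈ 0.30.

P(S) = 0.30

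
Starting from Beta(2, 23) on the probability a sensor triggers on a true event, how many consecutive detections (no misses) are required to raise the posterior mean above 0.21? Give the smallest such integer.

After k detections and 0 misses the posterior is Beta(2+k, 23), with mean (2+k)/(2+23+k).
Set (2+k)/(25+k) > 0.21 and solve: k > (0.21·25 − 2)/(1 − 0.21) = 4.114.
The smallest integer exceeding 4.114 is 5, and checking k=5: (7)/(30) = 0.2333 > 0.21.

k = 5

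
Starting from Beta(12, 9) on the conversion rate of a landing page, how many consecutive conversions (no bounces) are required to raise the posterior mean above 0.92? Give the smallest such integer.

After k conversions and 0 bounces the posterior is Beta(12+k, 9), with mean (12+k)/(12+9+k).
Set (12+k)/(21+k) > 0.92 and solve: k > (0.92·21 − 12)/(1 − 0.92) = 91.500.
The smallest integer exceeding 91.500 is 92, and checking k=92: (104)/(113) = 0.9204 > 0.92.

k = 92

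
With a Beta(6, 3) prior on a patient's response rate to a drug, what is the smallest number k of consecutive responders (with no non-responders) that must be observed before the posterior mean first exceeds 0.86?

After k responders and 0 non-responders the posterior is Beta(6+k, 3), with mean (6+k)/(6+3+k).
Set (6+k)/(9+k) > 0.86 and solve: k > (0.86·9 − 6)/(1 − 0.86) = 12.429.
The smallest integer exceeding 12.429 is 13, and checking k=13: (19)/(22) = 0.8636 > 0.86.

k = 13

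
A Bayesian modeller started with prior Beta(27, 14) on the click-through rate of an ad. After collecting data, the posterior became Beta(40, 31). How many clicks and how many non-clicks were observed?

13 clicks and 17 non-clicks

A Beta(α, β) prior with s successes and f failures in binomial data gives a Beta(α+s, β+f) posterior.
So s = 40 − 27 = 13 and f = 31 − 14 = 17.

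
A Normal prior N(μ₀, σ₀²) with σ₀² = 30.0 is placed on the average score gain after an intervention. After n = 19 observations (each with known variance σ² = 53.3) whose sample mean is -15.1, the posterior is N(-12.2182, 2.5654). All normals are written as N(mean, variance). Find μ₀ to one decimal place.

With known observation variance, the Normal–Normal posterior has precision τ_n = τ₀ + n/σ² and mean μ_n = (τ₀μ₀ + (n/σ²)x̄)/τ_n.
Here τ₀ = 1/30.0 = 0.033333 and τ_data = 19/53.3 = 0.356473, so τ_n = 0.389806.
Rearranging for μ₀: μ₀ = (μ_n·τ_n − τ_data·x̄)/τ₀ = (-12.2182·0.389806 − 0.356473·-15.1) / 0.033333 = 0.620015/0.033333 ≈ 18.6.

μ₀ = 18.6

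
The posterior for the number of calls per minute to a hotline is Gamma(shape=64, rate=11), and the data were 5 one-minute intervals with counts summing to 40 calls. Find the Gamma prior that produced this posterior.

Gamma(shape=24, rate=6)

Gamma–Poisson conjugacy: posterior shape = α + Σxᵢ, posterior rate = β + n.
So α = 64 − 40 = 24 and β = 11 − 5 = 6.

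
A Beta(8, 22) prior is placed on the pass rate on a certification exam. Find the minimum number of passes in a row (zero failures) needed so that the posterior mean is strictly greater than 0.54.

After k passes and 0 failures the posterior is Beta(8+k, 22), with mean (8+k)/(8+22+k).
Set (8+k)/(30+k) > 0.54 and solve: k > (0.54·30 − 8)/(1 − 0.54) = 17.826.
The smallest integer exceeding 17.826 is 18.

k = 18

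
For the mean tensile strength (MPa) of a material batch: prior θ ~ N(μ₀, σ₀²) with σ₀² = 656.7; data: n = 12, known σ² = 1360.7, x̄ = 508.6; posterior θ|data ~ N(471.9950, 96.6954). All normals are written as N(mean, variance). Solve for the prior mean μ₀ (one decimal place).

μ₀ = 260.0

The posterior mean is a precision-weighted average: μ_n = (τ₀μ₀ + τ_data·x̄)/(τ₀+τ_data), with τ₀=1/σ₀² and τ_data=n/σ².
Here τ₀ = 1/656.7 = 0.001523 and τ_data = 12/1360.7 = 0.008819, so τ_n = 0.010342.
Rearranging for μ₀: μ₀ = (μ_n·τ_n − τ_data·x̄)/τ₀ = (471.9950·0.010342 − 0.008819·508.6) / 0.001523 = 0.396029/0.001523 ≈ 260.0.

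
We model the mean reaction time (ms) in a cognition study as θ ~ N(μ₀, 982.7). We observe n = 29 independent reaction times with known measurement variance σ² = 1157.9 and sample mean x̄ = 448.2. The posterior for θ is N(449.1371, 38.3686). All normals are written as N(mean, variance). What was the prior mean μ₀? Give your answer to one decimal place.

With known observation variance, the Normal–Normal posterior has precision τ_n = τ₀ + n/σ² and mean μ_n = (τ₀μ₀ + (n/σ²)x̄)/τ_n.
Here τ₀ = 1/982.7 = 0.001018 and τ_data = 29/1157.9 = 0.025045, so τ_n = 0.026063.
Rearranging for μ₀: μ₀ = (μ_n·τ_n − τ_data·x̄)/τ₀ = (449.1371·0.026063 − 0.025045·448.2) / 0.001018 = 0.480691/0.001018 ≈ 472.2.

μ₀ = 472.2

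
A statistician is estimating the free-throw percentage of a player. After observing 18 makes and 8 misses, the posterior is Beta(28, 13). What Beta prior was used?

Beta(10, 5)

Beta is conjugate to the binomial likelihood: posterior = Beta(α+s, β+f).
Subtract the data counts: 28−18=10, 13−8=5.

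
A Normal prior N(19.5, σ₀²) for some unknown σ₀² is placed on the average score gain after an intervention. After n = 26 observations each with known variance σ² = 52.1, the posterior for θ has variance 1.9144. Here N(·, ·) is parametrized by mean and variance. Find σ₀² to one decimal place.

σ₀² = 42.9

For the Normal–Normal model with known σ², precisions add: τ_n = τ₀ + n/σ².
So 1/σ₀² = 1/1.9144 − 26/52.1 = 0.522357 − 0.499040 = 0.023317.
Hence σ₀² = 1/0.023317 ≈ 42.9.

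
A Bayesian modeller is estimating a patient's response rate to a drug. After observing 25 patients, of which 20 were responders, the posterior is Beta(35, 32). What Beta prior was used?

Under Beta–binomial conjugacy the posterior parameters are (α+s, β+f).
So α = 35 − 20 = 15 and β = 32 − 5 = 27.

Beta(15, 27)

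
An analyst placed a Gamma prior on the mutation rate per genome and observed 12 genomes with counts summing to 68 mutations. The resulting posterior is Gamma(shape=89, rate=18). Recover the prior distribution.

A Gamma(α, β) prior (rate parametrization) on a Poisson rate with n observations summing to S gives posterior Gamma(α+S, β+n).
So α = 89 − 68 = 21 and β = 18 − 12 = 6.

Gamma(shape=21, rate=6)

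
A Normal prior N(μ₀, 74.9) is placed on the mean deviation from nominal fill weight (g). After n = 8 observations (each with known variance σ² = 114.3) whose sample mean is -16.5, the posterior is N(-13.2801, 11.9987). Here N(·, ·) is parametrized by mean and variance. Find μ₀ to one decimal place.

μ₀ = 3.6

The posterior mean is a precision-weighted average: μ_n = (τ₀μ₀ + τ_data·x̄)/(τ₀+τ_data), with τ₀=1/σ₀² and τ_data=n/σ².
Here τ₀ = 1/74.9 = 0.013351 and τ_data = 8/114.3 = 0.069991, so τ_n = 0.083342.
Rearranging for μ₀: μ₀ = (μ_n·τ_n − τ_data·x̄)/τ₀ = (-13.2801·0.083342 − 0.069991·-16.5) / 0.013351 = 0.048061/0.013351 ≈ 3.6.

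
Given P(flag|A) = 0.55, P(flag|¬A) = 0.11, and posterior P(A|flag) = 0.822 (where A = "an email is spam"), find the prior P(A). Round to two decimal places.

P(A) = 0.48

Bayes' rule in odds form gives O(A|E) = O(A)·[P(E|A)/P(E|¬A)], hence O(A) = O(A|E)/LR.
Posterior odds = 0.822/(1−0.822) = 4.6180. LR = 0.55/0.11 = 5.0000.
Prior odds = 4.6180/5.0000 = 0.9236, so P(A) = 0.9236/(1+0.9236) ≈ 0.48.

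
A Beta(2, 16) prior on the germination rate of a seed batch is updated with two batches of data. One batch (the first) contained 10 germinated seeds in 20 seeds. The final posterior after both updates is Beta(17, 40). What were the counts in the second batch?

5 germinated seeds and 14 non-germinating seeds

Because Beta–binomial updating is additive in the counts, the combined data contributed (α_post−α_prior, β_post−β_prior) successes and failures.
Total across both batches: 17−2=15 germinated seeds, 40−16=24 non-germinating seeds.
Subtract the first batch: 15−10=5 germinated seeds and 24−10=14 non-germinating seeds.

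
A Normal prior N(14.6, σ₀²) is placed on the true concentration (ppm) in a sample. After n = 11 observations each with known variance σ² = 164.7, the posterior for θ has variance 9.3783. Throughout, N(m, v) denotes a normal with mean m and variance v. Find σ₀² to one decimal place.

σ₀² = 25.1

Posterior precision equals prior precision plus data precision: 1/σ_n² = 1/σ₀² + n/σ².
So 1/σ₀² = 1/9.3783 − 11/164.7 = 0.106629 − 0.066788 = 0.039841.
Hence σ₀² = 1/0.039841 ≈ 25.1.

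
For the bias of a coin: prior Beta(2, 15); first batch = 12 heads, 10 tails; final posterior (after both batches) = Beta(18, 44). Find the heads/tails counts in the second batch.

Sequential conjugate updates are equivalent to a single update on the pooled data, so total successes = posterior α − prior α and total failures = posterior β − prior β.
Total across both batches: 18−2=16 heads, 44−15=29 tails.
Subtract the first batch: 16−12=4 heads and 29−10=19 tails.

4 heads and 19 tails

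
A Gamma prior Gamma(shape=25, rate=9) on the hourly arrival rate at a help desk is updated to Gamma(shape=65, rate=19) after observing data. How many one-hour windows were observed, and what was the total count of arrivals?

A Gamma(α, β) prior (rate parametrization) on a Poisson rate with n observations summing to S gives posterior Gamma(α+S, β+n).
Matching: Σxᵢ = 65 − 25 = 40 and n = 19 − 9 = 10.

n = 10 one-hour windows with total 40 arrivals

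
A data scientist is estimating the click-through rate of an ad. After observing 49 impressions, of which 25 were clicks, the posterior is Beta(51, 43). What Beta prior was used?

Beta(26, 19)

A Beta(a, b) prior with s successes and f failures in binomial data gives a Beta(a+s, b+f) posterior.
So a = 51 − 25 = 26 and b = 43 − 24 = 19.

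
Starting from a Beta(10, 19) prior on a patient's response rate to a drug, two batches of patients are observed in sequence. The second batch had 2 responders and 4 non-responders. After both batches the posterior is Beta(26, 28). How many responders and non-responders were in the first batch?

Because Beta–binomial updating is additive in the counts, the combined data contributed (α_post−α_prior, β_post−β_prior) successes and failures.
Total across both batches: 26−10=16 responders, 28−19=9 non-responders.
Subtract the second batch: 16−2=14 responders and 9−4=5 non-responders.

14 responders and 5 non-responders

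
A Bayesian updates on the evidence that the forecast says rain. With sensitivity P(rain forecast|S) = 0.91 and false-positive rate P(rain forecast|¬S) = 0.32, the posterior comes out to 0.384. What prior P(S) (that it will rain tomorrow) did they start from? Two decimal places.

P(S) = 0.18

Bayes' rule in odds form gives O(S|E) = O(S)·[P(E|S)/P(E|¬S)], hence O(S) = O(S|E)/LR.
Posterior odds = 0.384/(1−0.384) = 0.6234. LR = 0.91/0.32 = 2.8438.
Prior odds = 0.6234/2.8438 = 0.2192, so P(S) = 0.2192/(1+0.2192) ≈ 0.18.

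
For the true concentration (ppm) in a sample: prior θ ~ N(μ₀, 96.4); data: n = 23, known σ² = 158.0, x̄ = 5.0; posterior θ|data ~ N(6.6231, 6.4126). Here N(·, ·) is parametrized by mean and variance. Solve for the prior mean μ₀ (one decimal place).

With known observation variance, the Normal–Normal posterior has precision τ_n = τ₀ + n/σ² and mean μ_n = (τ₀μ₀ + (n/σ²)x̄)/τ_n.
Here τ₀ = 1/96.4 = 0.010373 and τ_data = 23/158.0 = 0.145570, so τ_n = 0.155943.
Rearranging for μ₀: μ₀ = (μ_n·τ_n − τ_data·x̄)/τ₀ = (6.6231·0.155943 − 0.145570·5.0) / 0.010373 = 0.304976/0.010373 ≈ 29.4.

μ₀ = 29.4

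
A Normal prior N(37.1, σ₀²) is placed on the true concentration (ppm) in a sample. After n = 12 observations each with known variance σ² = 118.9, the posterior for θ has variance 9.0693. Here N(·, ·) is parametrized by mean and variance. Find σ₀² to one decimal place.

Posterior precision equals prior precision plus data precision: 1/σ_n² = 1/σ₀² + n/σ².
So 1/σ₀² = 1/9.0693 − 12/118.9 = 0.110262 − 0.100925 = 0.009337.
Hence σ₀² = 1/0.009337 ≈ 107.1.

σ₀² = 107.1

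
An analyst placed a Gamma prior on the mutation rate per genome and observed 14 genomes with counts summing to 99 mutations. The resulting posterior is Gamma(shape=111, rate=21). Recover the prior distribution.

Gamma(shape=12, rate=7)

A Gamma(α, β) prior (rate parametrization) on a Poisson rate with n observations summing to S gives posterior Gamma(α+S, β+n).
So α = 111 − 99 = 12 and β = 21 − 14 = 7.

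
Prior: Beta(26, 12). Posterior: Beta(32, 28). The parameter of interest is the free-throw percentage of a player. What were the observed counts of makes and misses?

6 makes and 16 misses

Under Beta–binomial conjugacy the posterior parameters are (α+s, β+f).
Match parameters: s=32−26=6, f=28−12=16.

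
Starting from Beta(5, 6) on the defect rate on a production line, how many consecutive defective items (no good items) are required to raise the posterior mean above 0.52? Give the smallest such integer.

After k defective items and 0 good items the posterior is Beta(5+k, 6), with mean (5+k)/(5+6+k).
Set (5+k)/(11+k) > 0.52 and solve: k > (0.52·11 − 5)/(1 − 0.52) = 1.500.
The smallest integer exceeding 1.500 is 2.

k = 2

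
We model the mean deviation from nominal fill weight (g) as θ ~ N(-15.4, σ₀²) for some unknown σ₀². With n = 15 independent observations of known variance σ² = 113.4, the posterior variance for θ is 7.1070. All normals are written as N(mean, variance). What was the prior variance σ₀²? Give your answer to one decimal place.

σ₀² = 118.6

Posterior precision equals prior precision plus data precision: 1/σ_n² = 1/σ₀² + n/σ².
So 1/σ₀² = 1/7.1070 − 15/113.4 = 0.140706 − 0.132275 = 0.008431.
Hence σ₀² = 1/0.008431 ≈ 118.6.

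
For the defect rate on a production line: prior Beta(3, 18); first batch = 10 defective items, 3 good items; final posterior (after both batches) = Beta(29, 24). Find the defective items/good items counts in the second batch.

Because Beta–binomial updating is additive in the counts, the combined data contributed (α_post−α_prior, β_post−β_prior) successes and failures.
Total across both batches: 29−3=26 defective items, 24−18=6 good items.
Subtract the first batch: 26−10=16 defective items and 6−3=3 good items.

16 defective items and 3 good items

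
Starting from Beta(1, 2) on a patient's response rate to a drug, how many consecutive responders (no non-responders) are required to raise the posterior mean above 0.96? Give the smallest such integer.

k = 48

After k responders and 0 non-responders the posterior is Beta(1+k, 2), with mean (1+k)/(1+2+k).
Set (1+k)/(3+k) > 0.96 and solve: k > (0.96·3 − 1)/(1 − 0.96) = 47.000.
The smallest integer exceeding 47.000 is 48.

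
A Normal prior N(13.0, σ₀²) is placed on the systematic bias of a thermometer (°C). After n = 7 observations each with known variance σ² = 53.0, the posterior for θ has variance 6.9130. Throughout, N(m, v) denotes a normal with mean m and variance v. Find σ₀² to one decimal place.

For the Normal–Normal model with known σ², precisions add: τ_n = τ₀ + n/σ².
So 1/σ₀² = 1/6.9130 − 7/53.0 = 0.144655 − 0.132075 = 0.012580.
Hence σ₀² = 1/0.012580 ≈ 79.5.

σ₀² = 79.5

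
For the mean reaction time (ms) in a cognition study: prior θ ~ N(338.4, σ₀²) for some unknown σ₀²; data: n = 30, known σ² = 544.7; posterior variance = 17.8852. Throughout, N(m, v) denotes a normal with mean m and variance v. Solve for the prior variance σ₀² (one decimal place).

For the Normal–Normal model with known σ², precisions add: τ_n = τ₀ + n/σ².
So 1/σ₀² = 1/17.8852 − 30/544.7 = 0.055912 − 0.055076 = 0.000836.
Hence σ₀² = 1/0.000836 ≈ 1196.2.

σ₀² = 1196.2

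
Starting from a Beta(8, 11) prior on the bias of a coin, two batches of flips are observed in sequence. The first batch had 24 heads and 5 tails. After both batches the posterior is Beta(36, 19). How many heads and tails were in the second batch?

4 heads and 3 tails

Because Beta–binomial updating is additive in the counts, the combined data contributed (α_post−α_prior, β_post−β_prior) successes and failures.
Total across both batches: 36−8=28 heads, 19−11=8 tails.
Subtract the first batch: 28−24=4 heads and 8−5=3 tails.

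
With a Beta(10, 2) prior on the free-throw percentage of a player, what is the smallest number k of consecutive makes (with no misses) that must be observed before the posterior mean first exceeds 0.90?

k = 9

After k makes and 0 misses the posterior is Beta(10+k, 2), with mean (10+k)/(10+2+k).
Set (10+k)/(12+k) > 0.90 and solve: k > (0.90·12 − 10)/(1 − 0.90) = 8.000.
The smallest integer exceeding 8.000 is 9, and checking k=9: (19)/(21) = 0.9048 > 0.90.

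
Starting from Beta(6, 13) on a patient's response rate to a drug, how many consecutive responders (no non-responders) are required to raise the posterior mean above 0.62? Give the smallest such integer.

After k responders and 0 non-responders the posterior is Beta(6+k, 13), with mean (6+k)/(6+13+k).
Set (6+k)/(19+k) > 0.62 and solve: k > (0.62·19 − 6)/(1 − 0.62) = 15.211.
The smallest integer exceeding 15.211 is 16, and checking k=16: (22)/(35) = 0.6286 > 0.62.

k = 16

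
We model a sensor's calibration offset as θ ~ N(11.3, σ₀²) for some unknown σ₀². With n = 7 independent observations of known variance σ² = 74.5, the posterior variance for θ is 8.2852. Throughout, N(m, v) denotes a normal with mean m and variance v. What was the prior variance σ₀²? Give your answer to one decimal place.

σ₀² = 37.4

For the Normal–Normal model with known σ², precisions add: τ_n = τ₀ + n/σ².
So 1/σ₀² = 1/8.2852 − 7/74.5 = 0.120697 − 0.093960 = 0.026737.
Hence σ₀² = 1/0.026737 ≈ 37.4.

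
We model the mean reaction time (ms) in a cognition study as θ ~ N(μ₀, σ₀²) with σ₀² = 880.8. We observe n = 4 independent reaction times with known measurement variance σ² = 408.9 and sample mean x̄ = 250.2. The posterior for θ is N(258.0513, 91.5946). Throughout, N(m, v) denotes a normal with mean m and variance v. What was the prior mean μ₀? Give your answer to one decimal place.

μ₀ = 325.7

The posterior mean is a precision-weighted average: μ_n = (τ₀μ₀ + τ_data·x̄)/(τ₀+τ_data), with τ₀=1/σ₀² and τ_data=n/σ².
Here τ₀ = 1/880.8 = 0.001135 and τ_data = 4/408.9 = 0.009782, so τ_n = 0.010917.
Rearranging for μ₀: μ₀ = (μ_n·τ_n − τ_data·x̄)/τ₀ = (258.0513·0.010917 − 0.009782·250.2) / 0.001135 = 0.369690/0.001135 ≈ 325.7.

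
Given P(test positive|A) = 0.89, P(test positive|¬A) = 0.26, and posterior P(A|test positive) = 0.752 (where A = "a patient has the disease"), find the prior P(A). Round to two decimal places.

P(A) = 0.47

In odds form, posterior odds = prior odds × likelihood ratio, so prior odds = posterior odds ÷ LR.
Posterior odds = 0.752/(1−0.752) = 3.0323. LR = 0.89/0.26 = 3.4231.
Prior odds = 3.0323/3.4231 = 0.8858, so P(A) = 0.8858/(1+0.8858) ≈ 0.47.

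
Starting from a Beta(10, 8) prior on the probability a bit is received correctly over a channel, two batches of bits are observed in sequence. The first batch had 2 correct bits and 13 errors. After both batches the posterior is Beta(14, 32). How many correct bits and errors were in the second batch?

2 correct bits and 11 errors

Sequential conjugate updates are equivalent to a single update on the pooled data, so total successes = posterior α − prior α and total failures = posterior β − prior β.
Total across both batches: 14−10=4 correct bits, 32−8=24 errors.
Subtract the first batch: 4−2=2 correct bits and 24−13=11 errors.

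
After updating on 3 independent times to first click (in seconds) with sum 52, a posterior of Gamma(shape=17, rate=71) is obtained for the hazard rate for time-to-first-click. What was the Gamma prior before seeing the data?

Gamma(shape=14, rate=19)

Gamma–exponential conjugacy: posterior shape = α + n, posterior rate = β + Σtᵢ.
So α = 17 − 3 = 14 and β = 71 − 52 = 19.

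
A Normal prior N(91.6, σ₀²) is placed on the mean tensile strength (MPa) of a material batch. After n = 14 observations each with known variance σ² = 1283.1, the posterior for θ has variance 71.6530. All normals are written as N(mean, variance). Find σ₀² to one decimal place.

σ₀² = 328.4

Posterior precision equals prior precision plus data precision: 1/σ_n² = 1/σ₀² + n/σ².
So 1/σ₀² = 1/71.6530 − 14/1283.1 = 0.013956 − 0.010911 = 0.003045.
Hence σ₀² = 1/0.003045 ≈ 328.4.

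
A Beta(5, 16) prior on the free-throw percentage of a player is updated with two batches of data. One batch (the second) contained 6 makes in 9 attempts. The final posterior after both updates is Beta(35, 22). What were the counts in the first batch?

24 makes and 3 misses

Sequential conjugate updates are equivalent to a single update on the pooled data, so total successes = posterior α − prior α and total failures = posterior β − prior β.
Total across both batches: 35−5=30 makes, 22−16=6 misses.
Subtract the second batch: 30−6=24 makes and 6−3=3 misses.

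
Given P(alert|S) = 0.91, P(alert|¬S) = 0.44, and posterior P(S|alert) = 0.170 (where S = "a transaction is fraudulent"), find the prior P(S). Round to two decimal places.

P(S) = 0.09

In odds form, posterior odds = prior odds × likelihood ratio, so prior odds = posterior odds ÷ LR.
Posterior odds = 0.170/(1−0.170) = 0.2048. LR = 0.91/0.44 = 2.0682.
Prior odds = 0.2048/2.0682 = 0.0990, so P(S) = 0.0990/(1+0.0990) ≈ 0.09.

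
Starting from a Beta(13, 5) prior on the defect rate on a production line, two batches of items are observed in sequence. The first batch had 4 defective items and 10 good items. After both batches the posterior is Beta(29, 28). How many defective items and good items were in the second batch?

Because Beta–binomial updating is additive in the counts, the combined data contributed (α_post−α_prior, β_post−β_prior) successes and failures.
Total across both batches: 29−13=16 defective items, 28−5=23 good items.
Subtract the first batch: 16−4=12 defective items and 23−10=13 good items.

12 defective items and 13 good items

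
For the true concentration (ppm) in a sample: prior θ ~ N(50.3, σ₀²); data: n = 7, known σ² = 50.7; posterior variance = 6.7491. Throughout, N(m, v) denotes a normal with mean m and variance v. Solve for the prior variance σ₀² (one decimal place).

Posterior precision equals prior precision plus data precision: 1/σ_n² = 1/σ₀² + n/σ².
So 1/σ₀² = 1/6.7491 − 7/50.7 = 0.148168 − 0.138067 = 0.010101.
Hence σ₀² = 1/0.010101 ≈ 99.0.

σ₀² = 99.0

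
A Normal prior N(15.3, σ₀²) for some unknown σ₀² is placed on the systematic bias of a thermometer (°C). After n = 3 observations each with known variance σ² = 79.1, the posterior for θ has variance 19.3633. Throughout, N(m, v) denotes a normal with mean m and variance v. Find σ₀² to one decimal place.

Posterior precision equals prior precision plus data precision: 1/σ_n² = 1/σ₀² + n/σ².
So 1/σ₀² = 1/19.3633 − 3/79.1 = 0.051644 − 0.037927 = 0.013717.
Hence σ₀² = 1/0.013717 ≈ 72.9.

σ₀² = 72.9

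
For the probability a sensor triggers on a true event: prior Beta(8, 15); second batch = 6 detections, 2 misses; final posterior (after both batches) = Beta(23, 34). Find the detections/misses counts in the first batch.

9 detections and 17 misses

Because Beta–binomial updating is additive in the counts, the combined data contributed (α_post−α_prior, β_post−β_prior) successes and failures.
Total across both batches: 23−8=15 detections, 34−15=19 misses.
Subtract the second batch: 15−6=9 detections and 19−2=17 misses.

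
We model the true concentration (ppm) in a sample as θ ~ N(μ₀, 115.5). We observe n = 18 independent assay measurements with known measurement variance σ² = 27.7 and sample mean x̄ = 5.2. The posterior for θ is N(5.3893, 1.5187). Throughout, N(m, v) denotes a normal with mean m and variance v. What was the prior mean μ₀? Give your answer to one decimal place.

μ₀ = 19.6

With known observation variance, the Normal–Normal posterior has precision τ_n = τ₀ + n/σ² and mean μ_n = (τ₀μ₀ + (n/σ²)x̄)/τ_n.
Here τ₀ = 1/115.5 = 0.008658 and τ_data = 18/27.7 = 0.649819, so τ_n = 0.658477.
Rearranging for μ₀: μ₀ = (μ_n·τ_n − τ_data·x̄)/τ₀ = (5.3893·0.658477 − 0.649819·5.2) / 0.008658 = 0.169671/0.008658 ≈ 19.6.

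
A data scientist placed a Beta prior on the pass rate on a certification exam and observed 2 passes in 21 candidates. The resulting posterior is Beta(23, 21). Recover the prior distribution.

Beta(21, 2)

A Beta(α, β) prior with s successes and f failures in binomial data gives a Beta(α+s, β+f) posterior.
So α = 23 − 2 = 21 and β = 21 − 19 = 2.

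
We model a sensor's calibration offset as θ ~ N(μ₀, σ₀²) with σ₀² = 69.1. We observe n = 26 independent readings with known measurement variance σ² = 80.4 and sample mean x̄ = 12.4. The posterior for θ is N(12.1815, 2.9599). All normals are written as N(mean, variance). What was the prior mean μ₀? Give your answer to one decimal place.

μ₀ = 7.3

With known observation variance, the Normal–Normal posterior has precision τ_n = τ₀ + n/σ² and mean μ_n = (τ₀μ₀ + (n/σ²)x̄)/τ_n.
Here τ₀ = 1/69.1 = 0.014472 and τ_data = 26/80.4 = 0.323383, so τ_n = 0.337855.
Rearranging for μ₀: μ₀ = (μ_n·τ_n − τ_data·x̄)/τ₀ = (12.1815·0.337855 − 0.323383·12.4) / 0.014472 = 0.105631/0.014472 ≈ 7.3.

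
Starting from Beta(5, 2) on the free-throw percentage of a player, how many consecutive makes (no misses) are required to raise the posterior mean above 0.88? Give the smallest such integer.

k = 10

After k makes and 0 misses the posterior is Beta(5+k, 2), with mean (5+k)/(5+2+k).
Set (5+k)/(7+k) > 0.88 and solve: k > (0.88·7 − 5)/(1 − 0.88) = 9.667.
The smallest integer exceeding 9.667 is 10, and checking k=10: (15)/(17) = 0.8824 > 0.88.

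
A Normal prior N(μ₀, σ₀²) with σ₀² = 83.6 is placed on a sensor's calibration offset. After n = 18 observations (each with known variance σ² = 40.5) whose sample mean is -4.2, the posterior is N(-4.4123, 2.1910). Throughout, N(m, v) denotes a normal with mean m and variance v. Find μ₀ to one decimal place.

μ₀ = -12.3

With known observation variance, the Normal–Normal posterior has precision τ_n = τ₀ + n/σ² and mean μ_n = (τ₀μ₀ + (n/σ²)x̄)/τ_n.
Here τ₀ = 1/83.6 = 0.011962 and τ_data = 18/40.5 = 0.444444, so τ_n = 0.456406.
Rearranging for μ₀: μ₀ = (μ_n·τ_n − τ_data·x̄)/τ₀ = (-4.4123·0.456406 − 0.444444·-4.2) / 0.011962 = -0.147135/0.011962 ≈ -12.3.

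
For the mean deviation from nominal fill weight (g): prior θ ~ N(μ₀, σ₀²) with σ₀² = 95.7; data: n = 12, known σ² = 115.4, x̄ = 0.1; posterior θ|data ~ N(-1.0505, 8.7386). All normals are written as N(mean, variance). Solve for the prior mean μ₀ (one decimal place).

μ₀ = -12.5

With known observation variance, the Normal–Normal posterior has precision τ_n = τ₀ + n/σ² and mean μ_n = (τ₀μ₀ + (n/σ²)x̄)/τ_n.
Here τ₀ = 1/95.7 = 0.010449 and τ_data = 12/115.4 = 0.103986, so τ_n = 0.114435.
Rearranging for μ₀: μ₀ = (μ_n·τ_n − τ_data·x̄)/τ₀ = (-1.0505·0.114435 − 0.103986·0.1) / 0.010449 = -0.130613/0.010449 ≈ -12.5.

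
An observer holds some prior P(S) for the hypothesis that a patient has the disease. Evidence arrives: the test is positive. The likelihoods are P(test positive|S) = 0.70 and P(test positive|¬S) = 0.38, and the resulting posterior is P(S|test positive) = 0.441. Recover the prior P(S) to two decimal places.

In odds form, posterior odds = prior odds × likelihood ratio, so prior odds = posterior odds ÷ LR.
Posterior odds = 0.441/(1−0.441) = 0.7889. LR = 0.70/0.38 = 1.8421.
Prior odds = 0.7889/1.8421 = 0.4283, so P(S) = 0.4283/(1+0.4283) ≈ 0.30.

P(S) = 0.30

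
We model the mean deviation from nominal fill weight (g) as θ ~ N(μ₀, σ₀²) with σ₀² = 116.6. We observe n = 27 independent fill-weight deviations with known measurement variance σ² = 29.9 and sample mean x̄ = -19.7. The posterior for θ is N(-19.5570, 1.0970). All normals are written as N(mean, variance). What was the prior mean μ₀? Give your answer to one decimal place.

The posterior mean is a precision-weighted average: μ_n = (τ₀μ₀ + τ_data·x̄)/(τ₀+τ_data), with τ₀=1/σ₀² and τ_data=n/σ².
Here τ₀ = 1/116.6 = 0.008576 and τ_data = 27/29.9 = 0.903010, so τ_n = 0.911586.
Rearranging for μ₀: μ₀ = (μ_n·τ_n − τ_data·x̄)/τ₀ = (-19.5570·0.911586 − 0.903010·-19.7) / 0.008576 = -0.038590/0.008576 ≈ -4.5.

μ₀ = -4.5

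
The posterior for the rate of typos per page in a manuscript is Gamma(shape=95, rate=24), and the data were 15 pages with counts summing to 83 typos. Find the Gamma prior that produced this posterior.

Gamma(shape=12, rate=9)

A Gamma(α, β) prior (rate parametrization) on a Poisson rate with n observations summing to S gives posterior Gamma(α+S, β+n).
So α = 95 − 83 = 12 and β = 24 − 15 = 9.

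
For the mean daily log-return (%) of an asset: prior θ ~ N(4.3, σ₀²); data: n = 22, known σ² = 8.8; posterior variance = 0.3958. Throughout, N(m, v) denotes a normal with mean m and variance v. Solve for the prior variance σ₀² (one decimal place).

Posterior precision equals prior precision plus data precision: 1/σ_n² = 1/σ₀² + n/σ².
So 1/σ₀² = 1/0.3958 − 22/8.8 = 2.526529 − 2.500000 = 0.026529.
Hence σ₀² = 1/0.026529 ≈ 37.7.

σ₀² = 37.7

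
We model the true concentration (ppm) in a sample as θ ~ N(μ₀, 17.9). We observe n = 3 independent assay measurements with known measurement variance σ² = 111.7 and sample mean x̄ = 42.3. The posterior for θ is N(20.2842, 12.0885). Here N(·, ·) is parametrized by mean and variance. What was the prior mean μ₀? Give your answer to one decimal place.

The posterior mean is a precision-weighted average: μ_n = (τ₀μ₀ + τ_data·x̄)/(τ₀+τ_data), with τ₀=1/σ₀² and τ_data=n/σ².
Here τ₀ = 1/17.9 = 0.055866 and τ_data = 3/111.7 = 0.026858, so τ_n = 0.082724.
Rearranging for μ₀: μ₀ = (μ_n·τ_n − τ_data·x̄)/τ₀ = (20.2842·0.082724 − 0.026858·42.3) / 0.055866 = 0.541897/0.055866 ≈ 9.7.

μ₀ = 9.7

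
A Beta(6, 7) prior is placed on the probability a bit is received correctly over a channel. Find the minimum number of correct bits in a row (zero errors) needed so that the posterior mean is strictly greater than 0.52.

k = 2

After k correct bits and 0 errors the posterior is Beta(6+k, 7), with mean (6+k)/(6+7+k).
Set (6+k)/(13+k) > 0.52 and solve: k > (0.52·13 − 6)/(1 − 0.52) = 1.583.
The smallest integer exceeding 1.583 is 2, and checking k=2: (8)/(15) = 0.5333 > 0.52.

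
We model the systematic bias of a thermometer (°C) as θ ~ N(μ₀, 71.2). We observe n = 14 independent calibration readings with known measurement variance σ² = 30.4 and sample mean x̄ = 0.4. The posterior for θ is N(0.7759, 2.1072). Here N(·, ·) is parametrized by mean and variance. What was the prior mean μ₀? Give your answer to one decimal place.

μ₀ = 13.1

The posterior mean is a precision-weighted average: μ_n = (τ₀μ₀ + τ_data·x̄)/(τ₀+τ_data), with τ₀=1/σ₀² and τ_data=n/σ².
Here τ₀ = 1/71.2 = 0.014045 and τ_data = 14/30.4 = 0.460526, so τ_n = 0.474571.
Rearranging for μ₀: μ₀ = (μ_n·τ_n − τ_data·x̄)/τ₀ = (0.7759·0.474571 − 0.460526·0.4) / 0.014045 = 0.184009/0.014045 ≈ 13.1.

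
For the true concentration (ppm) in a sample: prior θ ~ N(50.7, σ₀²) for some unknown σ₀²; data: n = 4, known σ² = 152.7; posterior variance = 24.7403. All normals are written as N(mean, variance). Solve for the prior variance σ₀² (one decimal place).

For the Normal–Normal model with known σ², precisions add: τ_n = τ₀ + n/σ².
So 1/σ₀² = 1/24.7403 − 4/152.7 = 0.040420 − 0.026195 = 0.014225.
Hence σ₀² = 1/0.014225 ≈ 70.3.

σ₀² = 70.3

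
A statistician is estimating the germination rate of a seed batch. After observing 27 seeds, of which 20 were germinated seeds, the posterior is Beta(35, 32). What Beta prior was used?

Under Beta–binomial conjugacy the posterior parameters are (α+s, β+f).
Subtract the data counts: 35−20=15, 32−7=25.

Beta(15, 25)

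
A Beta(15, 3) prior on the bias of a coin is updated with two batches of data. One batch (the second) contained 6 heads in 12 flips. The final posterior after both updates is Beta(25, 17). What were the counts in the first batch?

Because Beta–binomial updating is additive in the counts, the combined data contributed (α_post−α_prior, β_post−β_prior) successes and failures.
Total across both batches: 25−15=10 heads, 17−3=14 tails.
Subtract the second batch: 10−6=4 heads and 14−6=8 tails.

4 heads and 8 tails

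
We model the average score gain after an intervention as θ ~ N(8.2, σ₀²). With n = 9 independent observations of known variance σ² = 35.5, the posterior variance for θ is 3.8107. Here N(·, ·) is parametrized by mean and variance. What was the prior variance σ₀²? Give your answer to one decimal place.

σ₀² = 112.4

Posterior precision equals prior precision plus data precision: 1/σ_n² = 1/σ₀² + n/σ².
So 1/σ₀² = 1/3.8107 − 9/35.5 = 0.262419 − 0.253521 = 0.008898.
Hence σ₀² = 1/0.008898 ≈ 112.4.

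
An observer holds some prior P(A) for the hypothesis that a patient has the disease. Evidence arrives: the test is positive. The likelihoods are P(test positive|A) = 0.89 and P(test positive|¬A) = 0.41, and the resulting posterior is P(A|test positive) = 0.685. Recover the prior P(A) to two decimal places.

P(A) = 0.50

Bayes' rule in odds form gives O(A|E) = O(A)·[P(E|A)/P(E|¬A)], hence O(A) = O(A|E)/LR.
Posterior odds = 0.685/(1−0.685) = 2.1746. LR = 0.89/0.41 = 2.1707.
Prior odds = 2.1746/2.1707 = 1.0018, so P(A) = 1.0018/(1+1.0018) ≈ 0.50.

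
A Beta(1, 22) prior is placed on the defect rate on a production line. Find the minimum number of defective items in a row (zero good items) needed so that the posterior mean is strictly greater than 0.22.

After k defective items and 0 good items the posterior is Beta(1+k, 22), with mean (1+k)/(1+22+k).
Set (1+k)/(23+k) > 0.22 and solve: k > (0.22·23 − 1)/(1 − 0.22) = 5.205.
The smallest integer exceeding 5.205 is 6, and checking k=6: (7)/(29) = 0.2414 > 0.22.

k = 6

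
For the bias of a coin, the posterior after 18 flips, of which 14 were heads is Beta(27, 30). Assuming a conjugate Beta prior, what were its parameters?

Beta(13, 26)

Beta is conjugate to the binomial likelihood: posterior = Beta(a+s, b+f).
Subtract the data counts: 27−14=13, 30−4=26.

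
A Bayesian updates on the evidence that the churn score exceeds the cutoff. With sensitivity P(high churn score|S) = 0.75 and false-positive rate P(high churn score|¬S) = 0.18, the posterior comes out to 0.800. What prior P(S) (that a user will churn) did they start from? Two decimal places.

P(S) = 0.49

Bayes' rule in odds form gives O(S|E) = O(S)·[P(E|S)/P(E|¬S)], hence O(S) = O(S|E)/LR.
Posterior odds = 0.800/(1−0.800) = 4.0000. LR = 0.75/0.18 = 4.1667.
Prior odds = 4.0000/4.1667 = 0.9600, so P(S) = 0.9600/(1+0.9600) ≈ 0.49.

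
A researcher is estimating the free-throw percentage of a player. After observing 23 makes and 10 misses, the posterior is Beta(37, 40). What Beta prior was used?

Beta(14, 30)

Under Beta–binomial conjugacy the posterior parameters are (α+s, β+f).
Subtract the data counts: 37−23=14, 40−10=30.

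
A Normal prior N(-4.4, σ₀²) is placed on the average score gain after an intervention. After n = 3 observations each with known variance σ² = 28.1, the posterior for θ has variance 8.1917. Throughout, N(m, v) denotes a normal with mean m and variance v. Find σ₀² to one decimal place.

σ₀² = 65.3

Posterior precision equals prior precision plus data precision: 1/σ_n² = 1/σ₀² + n/σ².
So 1/σ₀² = 1/8.1917 − 3/28.1 = 0.122075 − 0.106762 = 0.015313.
Hence σ₀² = 1/0.015313 ≈ 65.3.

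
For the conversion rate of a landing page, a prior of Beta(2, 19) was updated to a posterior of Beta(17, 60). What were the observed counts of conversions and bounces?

Under Beta–binomial conjugacy the posterior parameters are (a+s, b+f).
So s = 17 − 2 = 15 and f = 60 − 19 = 41.

15 conversions and 41 bounces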